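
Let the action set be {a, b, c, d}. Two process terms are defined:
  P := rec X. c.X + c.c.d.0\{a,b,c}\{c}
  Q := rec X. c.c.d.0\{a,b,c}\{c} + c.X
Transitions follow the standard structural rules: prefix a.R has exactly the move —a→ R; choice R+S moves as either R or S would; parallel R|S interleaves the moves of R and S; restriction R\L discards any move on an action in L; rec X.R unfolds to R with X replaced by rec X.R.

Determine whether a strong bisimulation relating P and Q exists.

P's transition system — 4 states:
  m0 = rec X. c.X + c.c.d.0\{a,b,c}\{c} :: —c→ m0, —c→ m1
  m1 = c.d.0\{a,b,c}\{c} :: —c→ m2
  m2 = d.0\{a,b,c}\{c} :: —d→ m3
  m3 = 0\{a,b,c}\{c} :: deadlocked
Q's transition system — 4 states:
  n0 = rec X. c.c.d.0\{a,b,c}\{c} + c.X :: —c→ n0, —c→ n1
  n1 = c.d.0\{a,b,c}\{c} :: —c→ n2
  n2 = d.0\{a,b,c}\{c} :: —d→ n3
  n3 = 0\{a,b,c}\{c} :: deadlocked
Partition-refinement fixed point:
  B0 = {m0, n0}
  B1 = {m1, n1}
  B2 = {m2, n2}
  B3 = {m3, n3}
m0 ∈ B0, n0 ∈ B0 → same block

bisimilar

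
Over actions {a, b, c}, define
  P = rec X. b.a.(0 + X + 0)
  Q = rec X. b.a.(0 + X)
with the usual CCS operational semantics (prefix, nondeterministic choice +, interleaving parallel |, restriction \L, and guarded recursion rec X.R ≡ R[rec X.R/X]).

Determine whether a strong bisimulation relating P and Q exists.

Reachable graph of P (3 states):
  m0 = rec X. b.a.(0 + X + 0) | =b=> m1
  m1 = a.(0 + (rec X. b.a.(0 + X + 0)) + 0) | =a=> m2
  m2 = 0 + (rec X. b.a.(0 + X + 0)) + 0 | =b=> m1
Reachable graph of Q (3 states):
  n0 = rec X. b.a.(0 + X) | =b=> n1
  n1 = a.(0 + (rec X. b.a.(0 + X))) | =a=> n2
  n2 = 0 + (rec X. b.a.(0 + X)) | =b=> n1
Partition-refinement fixed point:
  B0 = {m0, m2, n0, n2}
  B1 = {m1, n1}
m0 ∈ B0, n0 ∈ B0 → same block

YES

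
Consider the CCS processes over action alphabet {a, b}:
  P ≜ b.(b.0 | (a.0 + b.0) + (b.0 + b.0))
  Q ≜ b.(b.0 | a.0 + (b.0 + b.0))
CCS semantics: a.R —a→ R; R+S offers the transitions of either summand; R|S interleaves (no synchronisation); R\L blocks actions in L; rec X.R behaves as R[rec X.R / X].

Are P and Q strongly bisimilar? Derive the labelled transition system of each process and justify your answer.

Reachable graph of P (6 states):
  p0 = b.(b.0 | (a.0 + b.0) + (b.0 + b.0)) :: ··b··> p1
  p1 = b.0 | (a.0 + b.0) + (b.0 + b.0) :: ··a··> p2, ··b··> p2, ··b··> p3, ··b··> p4
  p2 = b.0 | 0 :: ··b··> p5
  p3 = 0 :: ∅
  p4 = 0 | (a.0 + b.0) :: ··a··> p5, ··b··> p5
  p5 = 0 | 0 :: ∅
Reachable graph of Q (6 states):
  q0 = b.(b.0 | a.0 + (b.0 + b.0)) :: ··b··> q1
  q1 = b.0 | a.0 + (b.0 + b.0) :: ··a··> q2, ··b··> q3, ··b··> q4
  q2 = b.0 | 0 :: ··b··> q5
  q3 = 0 :: ∅
  q4 = 0 | a.0 :: ··a··> q5
  q5 = 0 | 0 :: ∅
Partition-refinement fixed point:
  B0 = {p0}
  B1 = {p1}
  B2 = {p3, p5, q3, q5}
  B3 = {p2, q2}
  B4 = {p4}
  B5 = {q0}
  B6 = {q1}
  B7 = {q4}
p0 ∈ B0, q0 ∈ B5 → different blocks

P ≁ Q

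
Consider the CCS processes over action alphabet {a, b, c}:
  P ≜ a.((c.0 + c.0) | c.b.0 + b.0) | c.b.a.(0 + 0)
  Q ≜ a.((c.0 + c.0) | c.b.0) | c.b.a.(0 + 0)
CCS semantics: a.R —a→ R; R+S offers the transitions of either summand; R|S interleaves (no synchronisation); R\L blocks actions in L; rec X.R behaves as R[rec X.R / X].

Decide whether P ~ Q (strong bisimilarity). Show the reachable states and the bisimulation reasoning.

P's transition system — 32 states:
  s0 = a.((c.0 + c.0) | c.b.0 + b.0) | c.b.a.(0 + 0) → —a→ s1, —c→ s2
  s1 = ((c.0 + c.0) | c.b.0 + b.0) | c.b.a.(0 + 0) → —b→ s3, —c→ s4, —c→ s5, —c→ s6
  s2 = a.((c.0 + c.0) | c.b.0 + b.0) | b.a.(0 + 0) → —a→ s4, —b→ s7
  s3 = 0 | c.b.a.(0 + 0) → —c→ s8
  s4 = ((c.0 + c.0) | c.b.0 + b.0) | b.a.(0 + 0) → —b→ s8, —b→ s9, —c→ s10, —c→ s11
  s5 = (c.0 + c.0) | b.0 | c.b.a.(0 + 0) → —b→ s12, —c→ s10, —c→ s13
  s6 = 0 | c.b.0 | c.b.a.(0 + 0) → —c→ s11, —c→ s13
  s7 = a.((c.0 + c.0) | c.b.0 + b.0) | a.(0 + 0) → —a→ s14, —a→ s9
  s8 = 0 | b.a.(0 + 0) → —b→ s15
  s9 = ((c.0 + c.0) | c.b.0 + b.0) | a.(0 + 0) → —a→ s16, —b→ s15, —c→ s17, —c→ s18
  s10 = (c.0 + c.0) | b.0 | b.a.(0 + 0) → —b→ s17, —b→ s19, —c→ s20
  s11 = 0 | c.b.0 | b.a.(0 + 0) → —b→ s18, —c→ s20
  s12 = (c.0 + c.0) | 0 | c.b.a.(0 + 0) → —c→ s19, —c→ s21
  s13 = 0 | b.0 | c.b.a.(0 + 0) → —b→ s21, —c→ s20
  s14 = a.((c.0 + c.0) | c.b.0 + b.0) | (0 + 0) → —a→ s16
  s15 = 0 | a.(0 + 0) → —a→ s22
  s16 = ((c.0 + c.0) | c.b.0 + b.0) | (0 + 0) → —b→ s22, —c→ s23, —c→ s24
  s17 = (c.0 + c.0) | b.0 | a.(0 + 0) → —a→ s23, —b→ s25, —c→ s26
  s18 = 0 | c.b.0 | a.(0 + 0) → —a→ s24, —c→ s26
  s19 = (c.0 + c.0) | 0 | b.a.(0 + 0) → —b→ s25, —c→ s27
  s20 = 0 | b.0 | b.a.(0 + 0) → —b→ s26, —b→ s27
  s21 = 0 | 0 | c.b.a.(0 + 0) → —c→ s27
  s22 = 0 | (0 + 0) → ·
  s23 = (c.0 + c.0) | b.0 | (0 + 0) → —b→ s28, —c→ s29
  s24 = 0 | c.b.0 | (0 + 0) → —c→ s29
  s25 = (c.0 + c.0) | 0 | a.(0 + 0) → —a→ s28, —c→ s30
  s26 = 0 | b.0 | a.(0 + 0) → —a→ s29, —b→ s30
  s27 = 0 | 0 | b.a.(0 + 0) → —b→ s30
  s28 = (c.0 + c.0) | 0 | (0 + 0) → —c→ s31
  s29 = 0 | b.0 | (0 + 0) → —b→ s31
  s30 = 0 | 0 | a.(0 + 0) → —a→ s31
  s31 = 0 | 0 | (0 + 0) → ·
Q's transition system — 28 states:
  t0 = a.((c.0 + c.0) | c.b.0) | c.b.a.(0 + 0) → —a→ t1, —c→ t2
  t1 = (c.0 + c.0) | c.b.0 | c.b.a.(0 + 0) → —c→ t3, —c→ t4, —c→ t5
  t2 = a.((c.0 + c.0) | c.b.0) | b.a.(0 + 0) → —a→ t4, —b→ t6
  t3 = (c.0 + c.0) | b.0 | c.b.a.(0 + 0) → —b→ t7, —c→ t8, —c→ t9
  t4 = (c.0 + c.0) | c.b.0 | b.a.(0 + 0) → —b→ t10, —c→ t11, —c→ t8
  t5 = 0 | c.b.0 | c.b.a.(0 + 0) → —c→ t11, —c→ t9
  t6 = a.((c.0 + c.0) | c.b.0) | a.(0 + 0) → —a→ t10, —a→ t12
  t7 = (c.0 + c.0) | 0 | c.b.a.(0 + 0) → —c→ t13, —c→ t14
  t8 = (c.0 + c.0) | b.0 | b.a.(0 + 0) → —b→ t13, —b→ t15, —c→ t16
  t9 = 0 | b.0 | c.b.a.(0 + 0) → —b→ t14, —c→ t16
  t10 = (c.0 + c.0) | c.b.0 | a.(0 + 0) → —a→ t17, —c→ t15, —c→ t18
  t11 = 0 | c.b.0 | b.a.(0 + 0) → —b→ t18, —c→ t16
  t12 = a.((c.0 + c.0) | c.b.0) | (0 + 0) → —a→ t17
  t13 = (c.0 + c.0) | 0 | b.a.(0 + 0) → —b→ t19, —c→ t20
  t14 = 0 | 0 | c.b.a.(0 + 0) → —c→ t20
  t15 = (c.0 + c.0) | b.0 | a.(0 + 0) → —a→ t21, —b→ t19, —c→ t22
  t16 = 0 | b.0 | b.a.(0 + 0) → —b→ t20, —b→ t22
  t17 = (c.0 + c.0) | c.b.0 | (0 + 0) → —c→ t21, —c→ t23
  t18 = 0 | c.b.0 | a.(0 + 0) → —a→ t23, —c→ t22
  t19 = (c.0 + c.0) | 0 | a.(0 + 0) → —a→ t24, —c→ t25
  t20 = 0 | 0 | b.a.(0 + 0) → —b→ t25
  t21 = (c.0 + c.0) | b.0 | (0 + 0) → —b→ t24, —c→ t26
  t22 = 0 | b.0 | a.(0 + 0) → —a→ t26, —b→ t25
  t23 = 0 | c.b.0 | (0 + 0) → —c→ t26
  t24 = (c.0 + c.0) | 0 | (0 + 0) → —c→ t27
  t25 = 0 | 0 | a.(0 + 0) → —a→ t27
  t26 = 0 | b.0 | (0 + 0) → —b→ t27
  t27 = 0 | 0 | (0 + 0) → ·
Partition-refinement fixed point:
  B0 = {s0}
  B1 = {s2}
  B2 = {s4}
  B3 = {s10, t8}
  B4 = {s20, t16}
  B5 = {s27, s8, t20}
  B6 = {s15, s30, t25}
  B7 = {s22, s31, t27}
  B8 = {s26, t22}
  B9 = {s29, t26}
  B10 = {s19, t13}
  B11 = {s25, t19}
  B12 = {s28, t24}
  B13 = {s17, t15}
  B14 = {s23, t21}
  B15 = {s9}
  B16 = {s16}
  B17 = {s24, t23}
  B18 = {s18, t18}
  B19 = {s11, t11}
  B20 = {s7}
  B21 = {s14}
  B22 = {s1}
  B23 = {s6, t5}
  B24 = {s13, t9}
  B25 = {s21, s3, t14}
  B26 = {s5, t3}
  B27 = {s12, t7}
  B28 = {t0}
  B29 = {t1}
  B30 = {t4}
  B31 = {t10}
  B32 = {t17}
  B33 = {t2}
  B34 = {t6}
  B35 = {t12}
s0 ∈ B0, t0 ∈ B28 → different blocks

not bisimilar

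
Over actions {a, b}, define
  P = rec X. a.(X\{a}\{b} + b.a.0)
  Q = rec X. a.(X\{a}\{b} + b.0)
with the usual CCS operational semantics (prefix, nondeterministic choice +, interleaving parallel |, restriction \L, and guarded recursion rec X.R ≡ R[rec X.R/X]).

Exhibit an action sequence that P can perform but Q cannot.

aba

Reachable graph of P (4 states):
  p0 = rec X. a.(X\{a}\{b} + b.a.0) has moves —a→ p1
  p1 = (rec X. a.(X\{a}\{b} + b.a.0))\{a}\{b} + b.a.0 has moves —b→ p2
  p2 = a.0 has moves —a→ p3
  p3 = 0 has moves deadlocked
Reachable graph of Q (3 states):
  q0 = rec X. a.(X\{a}\{b} + b.0) has moves —a→ q1
  q1 = (rec X. a.(X\{a}\{b} + b.0))\{a}\{b} + b.0 has moves —b→ q2
  q2 = 0 has moves deadlocked
Trace ⟨aba⟩ through P, begin at {p0}:
  after a @ step 1: {p1}
  after b @ step 2: {p2}
  after a @ step 3: {p3}
  ✓ P
Trace ⟨aba⟩ through Q, begin at {q0}:
  after a @ step 1: {q1}
  after b @ step 2: {q2}
  after a @ step 3: ∅ (Q stuck)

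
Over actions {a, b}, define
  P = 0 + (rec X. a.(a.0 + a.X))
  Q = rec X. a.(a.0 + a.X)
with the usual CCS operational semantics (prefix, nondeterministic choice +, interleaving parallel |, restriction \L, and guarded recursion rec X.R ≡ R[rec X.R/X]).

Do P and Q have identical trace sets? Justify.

YES

Reachable graph of P (4 states):
  u0 = 0 + (rec X. a.(a.0 + a.X)) → —a→ u1
  u1 = a.0 + a.(rec X. a.(a.0 + a.X)) → —a→ u2, —a→ u3
  u2 = 0 → ∅
  u3 = rec X. a.(a.0 + a.X) → —a→ u1
Reachable graph of Q (3 states):
  v0 = rec X. a.(a.0 + a.X) → —a→ v1
  v1 = a.0 + a.(rec X. a.(a.0 + a.X)) → —a→ v0, —a→ v2
  v2 = 0 → ∅
Partition-refinement fixed point:
  B0 = {u0, u3, v0}
  B1 = {u1, v1}
  B2 = {u2, v2}
u0 ∈ B0, v0 ∈ B0 → same block
Bisimilar ⇒ trace-equivalent.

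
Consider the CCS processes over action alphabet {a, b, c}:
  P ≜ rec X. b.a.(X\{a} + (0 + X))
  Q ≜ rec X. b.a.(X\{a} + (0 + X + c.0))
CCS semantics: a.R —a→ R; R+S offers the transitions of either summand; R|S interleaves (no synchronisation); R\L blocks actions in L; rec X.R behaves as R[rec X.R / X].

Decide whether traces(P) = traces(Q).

Reachable graph of P (4 states):
  u0 = rec X. b.a.(X\{a} + (0 + X)) | --b--▸ u1
  u1 = a.((rec X. b.a.(X\{a} + (0 + X)))\{a} + (0 + (rec X. b.a.(X\{a} + (0 + X))))) | --a--▸ u2
  u2 = (rec X. b.a.(X\{a} + (0 + X)))\{a} + (0 + (rec X. b.a.(X\{a} + (0 + X)))) | --b--▸ u1, --b--▸ u3
  u3 = (a.((rec X. b.a.(X\{a} + (0 + X)))\{a} + (0 + (rec X. b.a.(X\{a} + (0 + X))))))\{a} | ∅
Reachable graph of Q (5 states):
  v0 = rec X. b.a.(X\{a} + (0 + X + c.0)) | --b--▸ v1
  v1 = a.((rec X. b.a.(X\{a} + (0 + X + c.0)))\{a} + (0 + (rec X. b.a.(X\{a} + (0 + X + c.0))) + c.0)) | --a--▸ v2
  v2 = (rec X. b.a.(X\{a} + (0 + X + c.0)))\{a} + (0 + (rec X. b.a.(X\{a} + (0 + X + c.0))) + c.0) | --b--▸ v1, --b--▸ v3, --c--▸ v4
  v3 = (a.((rec X. b.a.(X\{a} + (0 + X + c.0)))\{a} + (0 + (rec X. b.a.(X\{a} + (0 + X + c.0))) + c.0)))\{a} | ∅
  v4 = 0 | ∅
Executing bac from Q (initial set {v0}):
  step 1 (b): {v1}
  step 2 (a): {v2}
  step 3 (c): {v4}
  Q completes σ.
Executing bac from P (initial set {u0}):
  step 1 (b): {u1}
  step 2 (a): {u2}
  step 3 (c): ∅  — P cannot continue

NO — witness ⟨bac⟩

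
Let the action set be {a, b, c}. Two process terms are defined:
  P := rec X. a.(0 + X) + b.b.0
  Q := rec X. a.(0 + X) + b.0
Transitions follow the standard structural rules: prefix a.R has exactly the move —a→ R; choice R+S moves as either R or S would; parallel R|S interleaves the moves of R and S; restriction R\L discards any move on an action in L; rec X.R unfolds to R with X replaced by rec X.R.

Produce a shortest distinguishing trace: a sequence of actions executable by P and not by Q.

Reachable graph of P (4 states):
  m0 = rec X. a.(0 + X) + b.b.0 has moves -a-> m1, -b-> m2
  m1 = 0 + (rec X. a.(0 + X) + b.b.0) has moves -a-> m1, -b-> m2
  m2 = b.0 has moves -b-> m3
  m3 = 0 has moves ·
Reachable graph of Q (3 states):
  n0 = rec X. a.(0 + X) + b.0 has moves -a-> n1, -b-> n2
  n1 = 0 + (rec X. a.(0 + X) + b.0) has moves -a-> n1, -b-> n2
  n2 = 0 has moves ·
Run σ = ⟨bb⟩ on P: start {m0}
  step 1 (b): {m2}
  step 2 (b): {m3}
  ✓ P
Run σ = ⟨bb⟩ on Q: start {n0}
  step 1 (b): {n2}
  step 2 (b): ∅ (Q stuck)

bb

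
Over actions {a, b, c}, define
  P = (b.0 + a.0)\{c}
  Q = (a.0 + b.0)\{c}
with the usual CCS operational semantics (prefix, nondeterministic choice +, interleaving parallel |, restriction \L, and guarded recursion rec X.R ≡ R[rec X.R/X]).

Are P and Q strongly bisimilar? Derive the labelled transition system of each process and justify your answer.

Reachable graph of P (2 states):
  s0 = (b.0 + a.0)\{c} :: =a=> s1, =b=> s1
  s1 = 0\{c} :: ·
Reachable graph of Q (2 states):
  t0 = (a.0 + b.0)\{c} :: =a=> t1, =b=> t1
  t1 = 0\{c} :: ·
Coarsest stable partition (strong bisimilarity classes):
  B0 = {s0, t0}
  B1 = {s1, t1}
s0 ∈ B0, t0 ∈ B0 → same block

YES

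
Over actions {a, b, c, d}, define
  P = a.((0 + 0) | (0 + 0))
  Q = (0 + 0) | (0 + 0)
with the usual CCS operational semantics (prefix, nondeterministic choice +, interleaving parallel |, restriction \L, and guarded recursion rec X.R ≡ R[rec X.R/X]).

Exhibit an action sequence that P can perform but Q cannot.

a

P's transition system — 2 states:
  u0 = a.((0 + 0) | (0 + 0)) has moves --a--▸ u1
  u1 = (0 + 0) | (0 + 0) has moves stopped
Q's transition system — 1 states:
  v0 = (0 + 0) | (0 + 0) has moves stopped
Executing a from P (initial set {u0}):
  step 1 (a): {u1}
  — P admits the full trace.
Executing a from Q (initial set {v0}):
  step 1 (a): ∅ (Q stuck)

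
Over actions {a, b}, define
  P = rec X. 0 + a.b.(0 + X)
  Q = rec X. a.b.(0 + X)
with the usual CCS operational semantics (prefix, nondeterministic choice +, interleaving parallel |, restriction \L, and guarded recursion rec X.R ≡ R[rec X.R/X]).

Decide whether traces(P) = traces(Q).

traces(P) = traces(Q)

P's transition system — 3 states:
  u0 = rec X. 0 + a.b.(0 + X) :: —a→ u1
  u1 = b.(0 + (rec X. 0 + a.b.(0 + X))) :: —b→ u2
  u2 = 0 + (rec X. 0 + a.b.(0 + X)) :: —a→ u1
Q's transition system — 3 states:
  v0 = rec X. a.b.(0 + X) :: —a→ v1
  v1 = b.(0 + (rec X. a.b.(0 + X))) :: —b→ v2
  v2 = 0 + (rec X. a.b.(0 + X)) :: —a→ v1
Bisimilarity quotient blocks:
  B0 = {u0, u2, v0, v2}
  B1 = {u1, v1}
u0 ∈ B0, v0 ∈ B0 → same block
Bisimilar ⇒ trace-equivalent.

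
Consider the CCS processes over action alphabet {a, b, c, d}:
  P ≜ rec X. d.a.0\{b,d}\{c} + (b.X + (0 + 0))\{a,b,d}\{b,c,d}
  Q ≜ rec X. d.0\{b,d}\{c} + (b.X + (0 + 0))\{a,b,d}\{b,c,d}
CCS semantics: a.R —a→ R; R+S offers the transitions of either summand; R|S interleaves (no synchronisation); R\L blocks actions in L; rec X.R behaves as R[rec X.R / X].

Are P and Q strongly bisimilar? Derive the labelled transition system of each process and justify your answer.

P's transition system — 3 states:
  p0 = rec X. d.a.0\{b,d}\{c} + (b.X + (0 + 0))\{a,b,d}\{b,c,d} :: —d→ p1
  p1 = a.0\{b,d}\{c} :: —a→ p2
  p2 = 0\{b,d}\{c} :: stopped
Q's transition system — 2 states:
  q0 = rec X. d.0\{b,d}\{c} + (b.X + (0 + 0))\{a,b,d}\{b,c,d} :: —d→ q1
  q1 = 0\{b,d}\{c} :: stopped
Bisimilarity quotient blocks:
  B0 = {p0}
  B1 = {p1}
  B2 = {p2, q1}
  B3 = {q0}
p0 ∈ B0, q0 ∈ B3 → different blocks

P ≁ Q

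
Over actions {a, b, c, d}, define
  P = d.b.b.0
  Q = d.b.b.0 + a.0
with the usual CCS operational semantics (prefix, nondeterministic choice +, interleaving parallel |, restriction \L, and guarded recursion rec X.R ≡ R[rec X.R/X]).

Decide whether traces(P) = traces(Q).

traces(P) ≠ traces(Q) — witness ⟨a⟩

LTS(P): 4 reachable states
  p0 = d.b.b.0 | -d-> p1
  p1 = b.b.0 | -b-> p2
  p2 = b.0 | -b-> p3
  p3 = 0 | deadlocked
LTS(Q): 4 reachable states
  q0 = d.b.b.0 + a.0 | -a-> q1, -d-> q2
  q1 = 0 | deadlocked
  q2 = b.b.0 | -b-> q3
  q3 = b.0 | -b-> q1
Executing a from Q (initial set {q0}):
  after a @ step 1: {q1}
  Q completes σ.
Executing a from P (initial set {p0}):
  after a @ step 1: ∅  — P cannot continue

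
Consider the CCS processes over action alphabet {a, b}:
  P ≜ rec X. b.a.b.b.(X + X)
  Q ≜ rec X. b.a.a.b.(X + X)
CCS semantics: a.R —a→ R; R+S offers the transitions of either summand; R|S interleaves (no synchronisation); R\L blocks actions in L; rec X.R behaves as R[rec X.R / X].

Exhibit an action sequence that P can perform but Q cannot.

bab

P's transition system — 5 states:
  m0 = rec X. b.a.b.b.(X + X) → ··b··> m1
  m1 = a.b.b.((rec X. b.a.b.b.(X + X)) + (rec X. b.a.b.b.(X + X))) → ··a··> m2
  m2 = b.b.((rec X. b.a.b.b.(X + X)) + (rec X. b.a.b.b.(X + X))) → ··b··> m3
  m3 = b.((rec X. b.a.b.b.(X + X)) + (rec X. b.a.b.b.(X + X))) → ··b··> m4
  m4 = (rec X. b.a.b.b.(X + X)) + (rec X. b.a.b.b.(X + X)) → ··b··> m1
Q's transition system — 5 states:
  n0 = rec X. b.a.a.b.(X + X) → ··b··> n1
  n1 = a.a.b.((rec X. b.a.a.b.(X + X)) + (rec X. b.a.a.b.(X + X))) → ··a··> n2
  n2 = a.b.((rec X. b.a.a.b.(X + X)) + (rec X. b.a.a.b.(X + X))) → ··a··> n3
  n3 = b.((rec X. b.a.a.b.(X + X)) + (rec X. b.a.a.b.(X + X))) → ··b··> n4
  n4 = (rec X. b.a.a.b.(X + X)) + (rec X. b.a.a.b.(X + X)) → ··b··> n1
Run σ = ⟨bab⟩ on P: start {m0}
  [1] b ⇒ {m1}
  [2] a ⇒ {m2}
  [3] b ⇒ {m3}
  P completes σ.
Run σ = ⟨bab⟩ on Q: start {n0}
  [1] b ⇒ {n1}
  [2] a ⇒ {n2}
  [3] b ⇒ no successor for Q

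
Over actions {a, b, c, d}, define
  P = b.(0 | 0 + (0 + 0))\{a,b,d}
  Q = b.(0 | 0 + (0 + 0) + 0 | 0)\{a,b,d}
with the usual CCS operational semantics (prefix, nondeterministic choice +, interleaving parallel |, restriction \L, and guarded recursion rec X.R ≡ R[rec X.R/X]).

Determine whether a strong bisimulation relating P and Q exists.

P ~ Q

LTS(P): 2 reachable states
  u0 = b.(0 | 0 + (0 + 0))\{a,b,d} → -b-> u1
  u1 = (0 | 0 + (0 + 0))\{a,b,d} → deadlocked
LTS(Q): 2 reachable states
  v0 = b.(0 | 0 + (0 + 0) + 0 | 0)\{a,b,d} → -b-> v1
  v1 = (0 | 0 + (0 + 0) + 0 | 0)\{a,b,d} → deadlocked
Partition-refinement fixed point:
  B0 = {u0, v0}
  B1 = {u1, v1}
u0 ∈ B0, v0 ∈ B0 → same block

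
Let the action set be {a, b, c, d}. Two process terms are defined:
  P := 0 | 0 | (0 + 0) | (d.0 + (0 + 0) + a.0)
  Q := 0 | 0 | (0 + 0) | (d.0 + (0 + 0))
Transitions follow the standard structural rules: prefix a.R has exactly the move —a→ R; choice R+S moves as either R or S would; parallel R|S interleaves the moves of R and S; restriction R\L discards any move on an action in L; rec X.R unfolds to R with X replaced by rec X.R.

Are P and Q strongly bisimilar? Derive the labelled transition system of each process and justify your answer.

Reachable graph of P (2 states):
  p0 = 0 | 0 | (0 + 0) | (d.0 + (0 + 0) + a.0) has moves =a=> p1, =d=> p1
  p1 = 0 | 0 | (0 + 0) | 0 has moves stopped
Reachable graph of Q (2 states):
  q0 = 0 | 0 | (0 + 0) | (d.0 + (0 + 0)) has moves =d=> q1
  q1 = 0 | 0 | (0 + 0) | 0 has moves stopped
Bisimilarity quotient blocks:
  B0 = {p0}
  B1 = {p1, q1}
  B2 = {q0}
p0 ∈ B0, q0 ∈ B2 → different blocks

P ≁ Q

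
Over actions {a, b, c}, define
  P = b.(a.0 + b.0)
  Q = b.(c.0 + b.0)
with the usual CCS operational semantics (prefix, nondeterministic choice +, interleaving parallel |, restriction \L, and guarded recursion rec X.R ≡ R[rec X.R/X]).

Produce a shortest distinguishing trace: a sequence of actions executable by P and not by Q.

ba

P's transition system — 3 states:
  m0 = b.(a.0 + b.0) → ··b··> m1
  m1 = a.0 + b.0 → ··a··> m2, ··b··> m2
  m2 = 0 → deadlocked
Q's transition system — 3 states:
  n0 = b.(c.0 + b.0) → ··b··> n1
  n1 = c.0 + b.0 → ··b··> n2, ··c··> n2
  n2 = 0 → deadlocked
Executing ba from P (initial set {m0}):
  step 1 (b): {m1}
  step 2 (a): {m2}
  P completes σ.
Executing ba from Q (initial set {n0}):
  step 1 (b): {n1}
  step 2 (a): no successor for Q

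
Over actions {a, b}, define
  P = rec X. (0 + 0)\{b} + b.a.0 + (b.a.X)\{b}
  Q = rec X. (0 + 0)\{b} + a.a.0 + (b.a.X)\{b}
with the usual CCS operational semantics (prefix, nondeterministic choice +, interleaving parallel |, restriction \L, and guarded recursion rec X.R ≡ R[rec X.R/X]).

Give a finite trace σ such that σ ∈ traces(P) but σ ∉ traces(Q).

Reachable graph of P (3 states):
  p0 = rec X. (0 + 0)\{b} + b.a.0 + (b.a.X)\{b} | —b→ p1
  p1 = a.0 | —a→ p2
  p2 = 0 | stopped
Reachable graph of Q (3 states):
  q0 = rec X. (0 + 0)\{b} + a.a.0 + (b.a.X)\{b} | —a→ q1
  q1 = a.0 | —a→ q2
  q2 = 0 | stopped
Trace ⟨b⟩ through P, begin at {p0}:
  [1] b ⇒ {p1}
  P completes σ.
Trace ⟨b⟩ through Q, begin at {q0}:
  [1] b ⇒ no successor for Q

b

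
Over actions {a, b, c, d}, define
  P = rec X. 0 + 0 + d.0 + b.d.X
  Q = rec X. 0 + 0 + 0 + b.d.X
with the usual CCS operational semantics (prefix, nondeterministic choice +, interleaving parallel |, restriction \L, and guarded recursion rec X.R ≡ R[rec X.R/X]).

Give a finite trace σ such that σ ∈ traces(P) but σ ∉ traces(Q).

d

Reachable graph of P (3 states):
  u0 = rec X. 0 + 0 + d.0 + b.d.X ⊢ ··b··> u1, ··d··> u2
  u1 = d.(rec X. 0 + 0 + d.0 + b.d.X) ⊢ ··d··> u0
  u2 = 0 ⊢ stopped
Reachable graph of Q (2 states):
  v0 = rec X. 0 + 0 + 0 + b.d.X ⊢ ··b··> v1
  v1 = d.(rec X. 0 + 0 + 0 + b.d.X) ⊢ ··d··> v0
Run σ = ⟨d⟩ on P: start {u0}
  after d @ step 1: {u2}
  — P admits the full trace.
Run σ = ⟨d⟩ on Q: start {v0}
  after d @ step 1: ∅ (Q stuck)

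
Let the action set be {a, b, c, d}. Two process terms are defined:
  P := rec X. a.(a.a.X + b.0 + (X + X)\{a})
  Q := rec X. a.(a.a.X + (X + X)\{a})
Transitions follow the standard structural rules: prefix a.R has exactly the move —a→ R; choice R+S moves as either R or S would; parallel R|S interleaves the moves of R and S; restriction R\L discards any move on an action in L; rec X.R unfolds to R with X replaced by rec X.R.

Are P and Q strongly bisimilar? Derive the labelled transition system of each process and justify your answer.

LTS(P): 4 reachable states
  p0 = rec X. a.(a.a.X + b.0 + (X + X)\{a}) ⊢ =a=> p1
  p1 = a.a.(rec X. a.(a.a.X + b.0 + (X + X)\{a})) + b.0 + ((rec X. a.(a.a.X + b.0 + (X + X)\{a})) + (rec X. a.(a.a.X + b.0 + (X + X)\{a})))\{a} ⊢ =a=> p2, =b=> p3
  p2 = a.(rec X. a.(a.a.X + b.0 + (X + X)\{a})) ⊢ =a=> p0
  p3 = 0 ⊢ stopped
LTS(Q): 3 reachable states
  q0 = rec X. a.(a.a.X + (X + X)\{a}) ⊢ =a=> q1
  q1 = a.a.(rec X. a.(a.a.X + (X + X)\{a})) + ((rec X. a.(a.a.X + (X + X)\{a})) + (rec X. a.(a.a.X + (X + X)\{a})))\{a} ⊢ =a=> q2
  q2 = a.(rec X. a.(a.a.X + (X + X)\{a})) ⊢ =a=> q0
Bisimilarity quotient blocks:
  B0 = {p0}
  B1 = {p1}
  B2 = {p2}
  B3 = {p3}
  B4 = {q0, q1, q2}
p0 ∈ B0, q0 ∈ B4 → different blocks

not bisimilar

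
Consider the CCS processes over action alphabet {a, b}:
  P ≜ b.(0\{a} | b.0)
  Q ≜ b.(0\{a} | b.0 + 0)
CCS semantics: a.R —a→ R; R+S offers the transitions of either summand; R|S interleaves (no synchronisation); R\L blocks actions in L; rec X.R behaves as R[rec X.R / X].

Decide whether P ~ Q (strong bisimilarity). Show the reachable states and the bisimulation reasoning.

YES

LTS(P): 3 reachable states
  u0 = b.(0\{a} | b.0) :: ··b··> u1
  u1 = 0\{a} | b.0 :: ··b··> u2
  u2 = 0\{a} | 0 :: deadlocked
LTS(Q): 3 reachable states
  v0 = b.(0\{a} | b.0 + 0) :: ··b··> v1
  v1 = 0\{a} | b.0 + 0 :: ··b··> v2
  v2 = 0\{a} | 0 :: deadlocked
Bisimilarity quotient blocks:
  B0 = {u0, v0}
  B1 = {u1, v1}
  B2 = {u2, v2}
u0 ∈ B0, v0 ∈ B0 → same block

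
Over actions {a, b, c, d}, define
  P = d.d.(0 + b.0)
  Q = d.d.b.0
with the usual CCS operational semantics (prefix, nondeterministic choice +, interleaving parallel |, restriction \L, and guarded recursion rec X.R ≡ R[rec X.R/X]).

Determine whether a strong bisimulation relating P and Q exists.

bisimilar

P's transition system — 4 states:
  m0 = d.d.(0 + b.0) :: =d=> m1
  m1 = d.(0 + b.0) :: =d=> m2
  m2 = 0 + b.0 :: =b=> m3
  m3 = 0 :: ∅
Q's transition system — 4 states:
  n0 = d.d.b.0 :: =d=> n1
  n1 = d.b.0 :: =d=> n2
  n2 = b.0 :: =b=> n3
  n3 = 0 :: ∅
Partition-refinement fixed point:
  B0 = {m0, n0}
  B1 = {m1, n1}
  B2 = {m2, n2}
  B3 = {m3, n3}
m0 ∈ B0, n0 ∈ B0 → same block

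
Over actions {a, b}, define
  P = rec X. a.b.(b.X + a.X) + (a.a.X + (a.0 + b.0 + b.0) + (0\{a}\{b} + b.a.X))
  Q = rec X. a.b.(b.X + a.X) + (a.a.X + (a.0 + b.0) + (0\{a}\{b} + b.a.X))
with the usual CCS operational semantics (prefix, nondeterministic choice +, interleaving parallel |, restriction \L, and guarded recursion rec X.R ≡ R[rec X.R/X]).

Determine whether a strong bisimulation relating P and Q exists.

bisimilar

Reachable graph of P (5 states):
  s0 = rec X. a.b.(b.X + a.X) + (a.a.X + (a.0 + b.0 + b.0) + (0\{a}\{b} + b.a.X)) | —a→ s1, —a→ s2, —a→ s3, —b→ s1, —b→ s2
  s1 = 0 | stopped
  s2 = a.(rec X. a.b.(b.X + a.X) + (a.a.X + (a.0 + b.0 + b.0) + (0\{a}\{b} + b.a.X))) | —a→ s0
  s3 = b.(b.(rec X. a.b.(b.X + a.X) + (a.a.X + (a.0 + b.0 + b.0) + (0\{a}\{b} + b.a.X))) + a.(rec X. a.b.(b.X + a.X) + (a.a.X + (a.0 + b.0 + b.0) + (0\{a}\{b} + b.a.X)))) | —b→ s4
  s4 = b.(rec X. a.b.(b.X + a.X) + (a.a.X + (a.0 + b.0 + b.0) + (0\{a}\{b} + b.a.X))) + a.(rec X. a.b.(b.X + a.X) + (a.a.X + (a.0 + b.0 + b.0) + (0\{a}\{b} + b.a.X))) | —a→ s0, —b→ s0
Reachable graph of Q (5 states):
  t0 = rec X. a.b.(b.X + a.X) + (a.a.X + (a.0 + b.0) + (0\{a}\{b} + b.a.X)) | —a→ t1, —a→ t2, —a→ t3, —b→ t1, —b→ t2
  t1 = 0 | stopped
  t2 = a.(rec X. a.b.(b.X + a.X) + (a.a.X + (a.0 + b.0) + (0\{a}\{b} + b.a.X))) | —a→ t0
  t3 = b.(b.(rec X. a.b.(b.X + a.X) + (a.a.X + (a.0 + b.0) + (0\{a}\{b} + b.a.X))) + a.(rec X. a.b.(b.X + a.X) + (a.a.X + (a.0 + b.0) + (0\{a}\{b} + b.a.X)))) | —b→ t4
  t4 = b.(rec X. a.b.(b.X + a.X) + (a.a.X + (a.0 + b.0) + (0\{a}\{b} + b.a.X))) + a.(rec X. a.b.(b.X + a.X) + (a.a.X + (a.0 + b.0) + (0\{a}\{b} + b.a.X))) | —a→ t0, —b→ t0
Coarsest stable partition (strong bisimilarity classes):
  B0 = {s0, t0}
  B1 = {s1, t1}
  B2 = {s2, t2}
  B3 = {s3, t3}
  B4 = {s4, t4}
s0 ∈ B0, t0 ∈ B0 → same block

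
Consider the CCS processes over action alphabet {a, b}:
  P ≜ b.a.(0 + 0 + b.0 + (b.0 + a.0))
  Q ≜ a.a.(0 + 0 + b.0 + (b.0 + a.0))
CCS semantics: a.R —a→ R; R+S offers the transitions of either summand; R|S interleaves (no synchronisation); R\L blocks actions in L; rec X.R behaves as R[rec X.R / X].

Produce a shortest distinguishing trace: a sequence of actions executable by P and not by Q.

LTS(P): 4 reachable states
  p0 = b.a.(0 + 0 + b.0 + (b.0 + a.0)) :: -b-> p1
  p1 = a.(0 + 0 + b.0 + (b.0 + a.0)) :: -a-> p2
  p2 = 0 + 0 + b.0 + (b.0 + a.0) :: -a-> p3, -b-> p3
  p3 = 0 :: stopped
LTS(Q): 4 reachable states
  q0 = a.a.(0 + 0 + b.0 + (b.0 + a.0)) :: -a-> q1
  q1 = a.(0 + 0 + b.0 + (b.0 + a.0)) :: -a-> q2
  q2 = 0 + 0 + b.0 + (b.0 + a.0) :: -a-> q3, -b-> q3
  q3 = 0 :: stopped
Executing b from P (initial set {p0}):
  [1] b ⇒ {p1}
  P completes σ.
Executing b from Q (initial set {q0}):
  [1] b ⇒ ∅  — Q cannot continue

b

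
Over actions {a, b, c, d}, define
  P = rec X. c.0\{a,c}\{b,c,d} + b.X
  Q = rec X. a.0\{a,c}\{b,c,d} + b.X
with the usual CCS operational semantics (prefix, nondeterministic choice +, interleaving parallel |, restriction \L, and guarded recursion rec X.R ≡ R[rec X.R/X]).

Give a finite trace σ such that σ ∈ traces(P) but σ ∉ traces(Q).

c

LTS(P): 2 reachable states
  s0 = rec X. c.0\{a,c}\{b,c,d} + b.X ⊢ -b-> s0, -c-> s1
  s1 = 0\{a,c}\{b,c,d} ⊢ (no moves)
LTS(Q): 2 reachable states
  t0 = rec X. a.0\{a,c}\{b,c,d} + b.X ⊢ -a-> t1, -b-> t0
  t1 = 0\{a,c}\{b,c,d} ⊢ (no moves)
Executing c from P (initial set {s0}):
  after c @ step 1: {s1}
  — P admits the full trace.
Executing c from Q (initial set {t0}):
  after c @ step 1: ∅ (Q stuck)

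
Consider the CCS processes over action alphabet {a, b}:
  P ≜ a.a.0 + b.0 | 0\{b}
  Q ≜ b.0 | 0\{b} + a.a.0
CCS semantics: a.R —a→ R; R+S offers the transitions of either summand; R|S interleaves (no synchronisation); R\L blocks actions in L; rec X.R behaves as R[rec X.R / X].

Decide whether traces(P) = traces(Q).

traces(P) = traces(Q)

P's transition system — 4 states:
  p0 = a.a.0 + b.0 | 0\{b} :: —a→ p1, —b→ p2
  p1 = a.0 :: —a→ p3
  p2 = 0 | 0\{b} :: ·
  p3 = 0 :: ·
Q's transition system — 4 states:
  q0 = b.0 | 0\{b} + a.a.0 :: —a→ q1, —b→ q2
  q1 = a.0 :: —a→ q3
  q2 = 0 | 0\{b} :: ·
  q3 = 0 :: ·
Bisimilarity quotient blocks:
  B0 = {p0, q0}
  B1 = {p2, p3, q2, q3}
  B2 = {p1, q1}
p0 ∈ B0, q0 ∈ B0 → same block
Bisimilar ⇒ trace-equivalent.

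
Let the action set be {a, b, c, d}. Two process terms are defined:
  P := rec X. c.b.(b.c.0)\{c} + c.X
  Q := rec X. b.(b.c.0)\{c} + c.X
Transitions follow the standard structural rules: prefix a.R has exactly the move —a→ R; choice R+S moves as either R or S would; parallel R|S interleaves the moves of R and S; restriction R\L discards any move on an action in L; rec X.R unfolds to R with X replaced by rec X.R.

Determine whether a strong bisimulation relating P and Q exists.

NO

Reachable graph of P (4 states):
  p0 = rec X. c.b.(b.c.0)\{c} + c.X → ··c··> p0, ··c··> p1
  p1 = b.(b.c.0)\{c} → ··b··> p2
  p2 = (b.c.0)\{c} → ··b··> p3
  p3 = (c.0)\{c} → (no moves)
Reachable graph of Q (3 states):
  q0 = rec X. b.(b.c.0)\{c} + c.X → ··b··> q1, ··c··> q0
  q1 = (b.c.0)\{c} → ··b··> q2
  q2 = (c.0)\{c} → (no moves)
Bisimilarity quotient blocks:
  B0 = {p0}
  B1 = {p1}
  B2 = {p2, q1}
  B3 = {p3, q2}
  B4 = {q0}
p0 ∈ B0, q0 ∈ B4 → different blocks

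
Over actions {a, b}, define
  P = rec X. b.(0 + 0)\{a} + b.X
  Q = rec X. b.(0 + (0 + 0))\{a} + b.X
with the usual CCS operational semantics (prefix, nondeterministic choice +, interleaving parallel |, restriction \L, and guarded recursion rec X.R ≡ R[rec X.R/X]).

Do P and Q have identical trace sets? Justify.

trace-equivalent

LTS(P): 2 reachable states
  u0 = rec X. b.(0 + 0)\{a} + b.X ⊢ —b→ u0, —b→ u1
  u1 = (0 + 0)\{a} ⊢ ∅
LTS(Q): 2 reachable states
  v0 = rec X. b.(0 + (0 + 0))\{a} + b.X ⊢ —b→ v0, —b→ v1
  v1 = (0 + (0 + 0))\{a} ⊢ ∅
Bisimilarity quotient blocks:
  B0 = {u0, v0}
  B1 = {u1, v1}
u0 ∈ B0, v0 ∈ B0 → same block
Bisimilar ⇒ trace-equivalent.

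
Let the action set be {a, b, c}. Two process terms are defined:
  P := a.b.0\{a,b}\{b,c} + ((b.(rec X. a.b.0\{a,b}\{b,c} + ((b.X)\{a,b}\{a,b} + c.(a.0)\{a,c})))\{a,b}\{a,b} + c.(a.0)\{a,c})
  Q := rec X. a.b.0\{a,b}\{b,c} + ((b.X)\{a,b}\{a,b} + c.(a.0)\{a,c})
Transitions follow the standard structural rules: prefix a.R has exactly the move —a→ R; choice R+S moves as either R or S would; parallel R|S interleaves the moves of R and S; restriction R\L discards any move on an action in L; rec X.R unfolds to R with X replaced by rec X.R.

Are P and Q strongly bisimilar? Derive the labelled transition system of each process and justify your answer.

LTS(P): 4 reachable states
  p0 = a.b.0\{a,b}\{b,c} + ((b.(rec X. a.b.0\{a,b}\{b,c} + ((b.X)\{a,b}\{a,b} + c.(a.0)\{a,c})))\{a,b}\{a,b} + c.(a.0)\{a,c}) | =a=> p1, =c=> p2
  p1 = b.0\{a,b}\{b,c} | =b=> p3
  p2 = (a.0)\{a,c} | (no moves)
  p3 = 0\{a,b}\{b,c} | (no moves)
LTS(Q): 4 reachable states
  q0 = rec X. a.b.0\{a,b}\{b,c} + ((b.X)\{a,b}\{a,b} + c.(a.0)\{a,c}) | =a=> q1, =c=> q2
  q1 = b.0\{a,b}\{b,c} | =b=> q3
  q2 = (a.0)\{a,c} | (no moves)
  q3 = 0\{a,b}\{b,c} | (no moves)
Partition-refinement fixed point:
  B0 = {p0, q0}
  B1 = {p1, q1}
  B2 = {p2, p3, q2, q3}
p0 ∈ B0, q0 ∈ B0 → same block

YES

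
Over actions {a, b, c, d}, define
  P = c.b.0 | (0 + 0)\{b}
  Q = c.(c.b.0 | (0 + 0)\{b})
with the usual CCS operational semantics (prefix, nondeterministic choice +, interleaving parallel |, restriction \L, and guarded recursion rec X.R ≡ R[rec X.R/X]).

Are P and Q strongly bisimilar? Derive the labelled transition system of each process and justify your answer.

LTS(P): 3 reachable states
  s0 = c.b.0 | (0 + 0)\{b} :: =c=> s1
  s1 = b.0 | (0 + 0)\{b} :: =b=> s2
  s2 = 0 | (0 + 0)\{b} :: stopped
LTS(Q): 4 reachable states
  t0 = c.(c.b.0 | (0 + 0)\{b}) :: =c=> t1
  t1 = c.b.0 | (0 + 0)\{b} :: =c=> t2
  t2 = b.0 | (0 + 0)\{b} :: =b=> t3
  t3 = 0 | (0 + 0)\{b} :: stopped
Bisimilarity quotient blocks:
  B0 = {s0, t1}
  B1 = {s1, t2}
  B2 = {s2, t3}
  B3 = {t0}
s0 ∈ B0, t0 ∈ B3 → different blocks

not bisimilar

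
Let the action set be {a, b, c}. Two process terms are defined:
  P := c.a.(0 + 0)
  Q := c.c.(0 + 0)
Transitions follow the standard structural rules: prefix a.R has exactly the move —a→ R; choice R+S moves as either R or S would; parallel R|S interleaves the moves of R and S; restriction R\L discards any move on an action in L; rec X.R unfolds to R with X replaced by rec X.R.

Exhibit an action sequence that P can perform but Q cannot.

ca

Reachable graph of P (3 states):
  s0 = c.a.(0 + 0) ⊢ --c--▸ s1
  s1 = a.(0 + 0) ⊢ --a--▸ s2
  s2 = 0 + 0 ⊢ stopped
Reachable graph of Q (3 states):
  t0 = c.c.(0 + 0) ⊢ --c--▸ t1
  t1 = c.(0 + 0) ⊢ --c--▸ t2
  t2 = 0 + 0 ⊢ stopped
Run σ = ⟨ca⟩ on P: start {s0}
  [1] c ⇒ {s1}
  [2] a ⇒ {s2}
  — P admits the full trace.
Run σ = ⟨ca⟩ on Q: start {t0}
  [1] c ⇒ {t1}
  [2] a ⇒ ∅  — Q cannot continue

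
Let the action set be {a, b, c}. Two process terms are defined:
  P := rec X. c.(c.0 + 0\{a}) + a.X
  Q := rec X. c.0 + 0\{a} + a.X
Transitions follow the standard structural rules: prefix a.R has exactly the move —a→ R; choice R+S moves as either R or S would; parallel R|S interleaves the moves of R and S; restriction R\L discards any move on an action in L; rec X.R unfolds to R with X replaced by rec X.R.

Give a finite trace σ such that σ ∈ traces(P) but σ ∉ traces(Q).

Reachable graph of P (3 states):
  p0 = rec X. c.(c.0 + 0\{a}) + a.X → =a=> p0, =c=> p1
  p1 = c.0 + 0\{a} → =c=> p2
  p2 = 0 → (no moves)
Reachable graph of Q (2 states):
  q0 = rec X. c.0 + 0\{a} + a.X → =a=> q0, =c=> q1
  q1 = 0 → (no moves)
Run σ = ⟨cc⟩ on P: start {p0}
  after c @ step 1: {p1}
  after c @ step 2: {p2}
  ✓ P
Run σ = ⟨cc⟩ on Q: start {q0}
  after c @ step 1: {q1}
  after c @ step 2: ∅ (Q stuck)

cc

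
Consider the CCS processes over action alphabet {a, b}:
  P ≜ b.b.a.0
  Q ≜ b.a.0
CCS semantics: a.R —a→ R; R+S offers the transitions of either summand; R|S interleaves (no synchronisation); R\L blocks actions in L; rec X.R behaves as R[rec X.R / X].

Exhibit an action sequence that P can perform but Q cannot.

Reachable graph of P (4 states):
  s0 = b.b.a.0 has moves -b-> s1
  s1 = b.a.0 has moves -b-> s2
  s2 = a.0 has moves -a-> s3
  s3 = 0 has moves stopped
Reachable graph of Q (3 states):
  t0 = b.a.0 has moves -b-> t1
  t1 = a.0 has moves -a-> t2
  t2 = 0 has moves stopped
Executing bb from P (initial set {s0}):
  after b @ step 1: {s1}
  after b @ step 2: {s2}
  P completes σ.
Executing bb from Q (initial set {t0}):
  after b @ step 1: {t1}
  after b @ step 2: ∅ (Q stuck)

bb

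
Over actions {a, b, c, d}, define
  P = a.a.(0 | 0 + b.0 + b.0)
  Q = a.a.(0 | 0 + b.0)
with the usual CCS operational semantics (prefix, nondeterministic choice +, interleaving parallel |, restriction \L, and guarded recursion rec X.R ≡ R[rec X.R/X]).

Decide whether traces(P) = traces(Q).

trace-equivalent

Reachable graph of P (4 states):
  s0 = a.a.(0 | 0 + b.0 + b.0) | =a=> s1
  s1 = a.(0 | 0 + b.0 + b.0) | =a=> s2
  s2 = 0 | 0 + b.0 + b.0 | =b=> s3
  s3 = 0 | ·
Reachable graph of Q (4 states):
  t0 = a.a.(0 | 0 + b.0) | =a=> t1
  t1 = a.(0 | 0 + b.0) | =a=> t2
  t2 = 0 | 0 + b.0 | =b=> t3
  t3 = 0 | ·
Partition-refinement fixed point:
  B0 = {s0, t0}
  B1 = {s1, t1}
  B2 = {s2, t2}
  B3 = {s3, t3}
s0 ∈ B0, t0 ∈ B0 → same block
Bisimilar ⇒ trace-equivalent.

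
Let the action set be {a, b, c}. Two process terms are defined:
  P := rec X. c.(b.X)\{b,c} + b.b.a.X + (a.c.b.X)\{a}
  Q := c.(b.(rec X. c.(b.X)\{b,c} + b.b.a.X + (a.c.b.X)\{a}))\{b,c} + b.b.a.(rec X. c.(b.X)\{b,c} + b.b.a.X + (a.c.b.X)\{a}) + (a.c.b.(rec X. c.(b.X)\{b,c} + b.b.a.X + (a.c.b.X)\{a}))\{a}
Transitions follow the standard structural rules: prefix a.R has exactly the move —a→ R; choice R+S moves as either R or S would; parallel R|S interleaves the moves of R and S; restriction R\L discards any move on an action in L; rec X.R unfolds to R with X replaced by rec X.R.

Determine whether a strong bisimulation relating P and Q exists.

YES

LTS(P): 4 reachable states
  s0 = rec X. c.(b.X)\{b,c} + b.b.a.X + (a.c.b.X)\{a} | —b→ s1, —c→ s2
  s1 = b.a.(rec X. c.(b.X)\{b,c} + b.b.a.X + (a.c.b.X)\{a}) | —b→ s3
  s2 = (b.(rec X. c.(b.X)\{b,c} + b.b.a.X + (a.c.b.X)\{a}))\{b,c} | deadlocked
  s3 = a.(rec X. c.(b.X)\{b,c} + b.b.a.X + (a.c.b.X)\{a}) | —a→ s0
LTS(Q): 5 reachable states
  t0 = c.(b.(rec X. c.(b.X)\{b,c} + b.b.a.X + (a.c.b.X)\{a}))\{b,c} + b.b.a.(rec X. c.(b.X)\{b,c} + b.b.a.X + (a.c.b.X)\{a}) + (a.c.b.(rec X. c.(b.X)\{b,c} + b.b.a.X + (a.c.b.X)\{a}))\{a} | —b→ t1, —c→ t2
  t1 = b.a.(rec X. c.(b.X)\{b,c} + b.b.a.X + (a.c.b.X)\{a}) | —b→ t3
  t2 = (b.(rec X. c.(b.X)\{b,c} + b.b.a.X + (a.c.b.X)\{a}))\{b,c} | deadlocked
  t3 = a.(rec X. c.(b.X)\{b,c} + b.b.a.X + (a.c.b.X)\{a}) | —a→ t4
  t4 = rec X. c.(b.X)\{b,c} + b.b.a.X + (a.c.b.X)\{a} | —b→ t1, —c→ t2
Partition-refinement fixed point:
  B0 = {s0, t0, t4}
  B1 = {s1, t1}
  B2 = {s3, t3}
  B3 = {s2, t2}
s0 ∈ B0, t0 ∈ B0 → same block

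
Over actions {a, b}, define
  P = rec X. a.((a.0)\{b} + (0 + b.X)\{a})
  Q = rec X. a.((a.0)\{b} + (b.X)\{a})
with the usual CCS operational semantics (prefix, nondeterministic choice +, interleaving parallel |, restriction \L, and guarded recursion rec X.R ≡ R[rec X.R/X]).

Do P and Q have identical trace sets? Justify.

P's transition system — 4 states:
  s0 = rec X. a.((a.0)\{b} + (0 + b.X)\{a}) has moves =a=> s1
  s1 = (a.0)\{b} + (0 + b.(rec X. a.((a.0)\{b} + (0 + b.X)\{a})))\{a} has moves =a=> s2, =b=> s3
  s2 = 0\{b} has moves ·
  s3 = (rec X. a.((a.0)\{b} + (0 + b.X)\{a}))\{a} has moves ·
Q's transition system — 4 states:
  t0 = rec X. a.((a.0)\{b} + (b.X)\{a}) has moves =a=> t1
  t1 = (a.0)\{b} + (b.(rec X. a.((a.0)\{b} + (b.X)\{a})))\{a} has moves =a=> t2, =b=> t3
  t2 = 0\{b} has moves ·
  t3 = (rec X. a.((a.0)\{b} + (b.X)\{a}))\{a} has moves ·
Bisimilarity quotient blocks:
  B0 = {s0, t0}
  B1 = {s1, t1}
  B2 = {s2, s3, t2, t3}
s0 ∈ B0, t0 ∈ B0 → same block
Bisimilar ⇒ trace-equivalent.

traces(P) = traces(Q)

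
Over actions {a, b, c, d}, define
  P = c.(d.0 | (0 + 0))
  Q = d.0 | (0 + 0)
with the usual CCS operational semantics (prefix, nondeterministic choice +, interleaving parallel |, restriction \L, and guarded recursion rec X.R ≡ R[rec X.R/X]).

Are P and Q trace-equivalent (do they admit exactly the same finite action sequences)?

LTS(P): 3 reachable states
  s0 = c.(d.0 | (0 + 0)) | —c→ s1
  s1 = d.0 | (0 + 0) | —d→ s2
  s2 = 0 | (0 + 0) | (no moves)
LTS(Q): 2 reachable states
  t0 = d.0 | (0 + 0) | —d→ t1
  t1 = 0 | (0 + 0) | (no moves)
Trace ⟨c⟩ through P, begin at {s0}:
  after c @ step 1: {s1}
  ✓ P
Trace ⟨c⟩ through Q, begin at {t0}:
  after c @ step 1: ∅ (Q stuck)

NO — witness ⟨c⟩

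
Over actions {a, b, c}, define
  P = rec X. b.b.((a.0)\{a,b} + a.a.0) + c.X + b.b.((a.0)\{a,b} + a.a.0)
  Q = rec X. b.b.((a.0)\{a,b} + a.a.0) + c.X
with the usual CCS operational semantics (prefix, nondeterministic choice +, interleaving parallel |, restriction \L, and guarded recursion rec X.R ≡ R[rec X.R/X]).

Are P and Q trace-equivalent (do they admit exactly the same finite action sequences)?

traces(P) = traces(Q)

Reachable graph of P (5 states):
  u0 = rec X. b.b.((a.0)\{a,b} + a.a.0) + c.X + b.b.((a.0)\{a,b} + a.a.0) → --b--▸ u1, --c--▸ u0
  u1 = b.((a.0)\{a,b} + a.a.0) → --b--▸ u2
  u2 = (a.0)\{a,b} + a.a.0 → --a--▸ u3
  u3 = a.0 → --a--▸ u4
  u4 = 0 → deadlocked
Reachable graph of Q (5 states):
  v0 = rec X. b.b.((a.0)\{a,b} + a.a.0) + c.X → --b--▸ v1, --c--▸ v0
  v1 = b.((a.0)\{a,b} + a.a.0) → --b--▸ v2
  v2 = (a.0)\{a,b} + a.a.0 → --a--▸ v3
  v3 = a.0 → --a--▸ v4
  v4 = 0 → deadlocked
Coarsest stable partition (strong bisimilarity classes):
  B0 = {u0, v0}
  B1 = {u1, v1}
  B2 = {u2, v2}
  B3 = {u3, v3}
  B4 = {u4, v4}
u0 ∈ B0, v0 ∈ B0 → same block
Bisimilar ⇒ trace-equivalent.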